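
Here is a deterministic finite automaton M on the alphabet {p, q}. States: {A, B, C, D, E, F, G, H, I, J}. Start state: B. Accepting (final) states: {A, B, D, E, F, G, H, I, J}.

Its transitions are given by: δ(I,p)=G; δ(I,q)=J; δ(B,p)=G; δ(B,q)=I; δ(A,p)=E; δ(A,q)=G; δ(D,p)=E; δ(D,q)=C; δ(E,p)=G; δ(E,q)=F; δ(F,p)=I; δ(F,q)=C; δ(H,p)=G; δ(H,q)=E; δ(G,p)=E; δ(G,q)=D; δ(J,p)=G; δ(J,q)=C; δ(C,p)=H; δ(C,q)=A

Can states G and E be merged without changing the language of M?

Yes

All states are reachable from the start state.
Initial partition by acceptance: {A,B,D,E,F,G,H,I,J} | {C}.
Refine {A,B,D,E,F,G,H,I,J} on symbol q: members go to different blocks, giving {A,B,E,G,H,I} and {D,F,J}.
Refine {A,B,E,G,H,I} on symbol q: members go to different blocks, giving {A,B,H} and {E,G,I}.
The partition is now stable with 4 blocks: {A,B,H} | {C} | {D,F,J} | {E,G,I}.
G and E lie in the same block of the stable partition, so they are equivalent — no string distinguishes them.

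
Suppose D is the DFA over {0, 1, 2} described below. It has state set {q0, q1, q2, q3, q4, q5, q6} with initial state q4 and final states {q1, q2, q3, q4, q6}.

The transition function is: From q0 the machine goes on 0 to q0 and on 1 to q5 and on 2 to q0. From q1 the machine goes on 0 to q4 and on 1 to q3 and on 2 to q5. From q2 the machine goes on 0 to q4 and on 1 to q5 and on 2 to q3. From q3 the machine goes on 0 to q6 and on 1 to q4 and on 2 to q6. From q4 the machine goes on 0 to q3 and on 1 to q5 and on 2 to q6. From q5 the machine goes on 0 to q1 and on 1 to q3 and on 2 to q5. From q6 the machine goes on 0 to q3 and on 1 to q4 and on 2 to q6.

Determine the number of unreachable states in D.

Starting at q4 and following transitions, the reachable set is {q1, q3, q4, q5, q6}. That leaves q0, q2 unreachable — 2 in total.

2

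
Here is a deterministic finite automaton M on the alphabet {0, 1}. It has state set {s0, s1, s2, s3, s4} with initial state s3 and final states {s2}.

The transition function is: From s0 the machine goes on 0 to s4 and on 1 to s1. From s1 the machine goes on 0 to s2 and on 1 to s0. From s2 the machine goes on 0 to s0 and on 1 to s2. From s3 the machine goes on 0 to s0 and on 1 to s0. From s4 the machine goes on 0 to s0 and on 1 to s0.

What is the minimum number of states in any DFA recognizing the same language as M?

4

All states are reachable from the start state.
P0 = {s2} | {s0,s1,s3,s4}.
Split {s0,s1,s3,s4} by δ(·,0) → {s0,s3,s4} and {s1}.
Refine {s0,s3,s4} on symbol 1: members go to different blocks, giving {s3,s4} and {s0}.
Stable partition: {s2} | {s3,s4} | {s1} | {s0} — 4 equivalence classes.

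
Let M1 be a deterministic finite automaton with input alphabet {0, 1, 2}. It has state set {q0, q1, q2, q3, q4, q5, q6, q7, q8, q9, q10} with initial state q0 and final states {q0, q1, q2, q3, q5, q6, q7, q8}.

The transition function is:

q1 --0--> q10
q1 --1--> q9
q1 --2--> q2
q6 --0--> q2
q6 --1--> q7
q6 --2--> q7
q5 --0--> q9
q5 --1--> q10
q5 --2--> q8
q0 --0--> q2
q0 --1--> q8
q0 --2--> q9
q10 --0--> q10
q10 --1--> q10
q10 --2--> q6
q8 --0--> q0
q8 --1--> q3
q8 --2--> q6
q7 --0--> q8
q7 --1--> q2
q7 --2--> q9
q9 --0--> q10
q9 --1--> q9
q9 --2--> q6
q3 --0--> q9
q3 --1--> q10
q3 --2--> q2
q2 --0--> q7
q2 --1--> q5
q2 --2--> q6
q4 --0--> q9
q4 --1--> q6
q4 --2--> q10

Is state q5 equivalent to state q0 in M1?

Reachable states from the start: {q0,q2,q3,q5,q6,q7,q8,q9,q10}. Unreachable: {q1,q4} — drop them.
Initial partition by acceptance: {q0,q2,q3,q5,q6,q7,q8} | {q9,q10}.
On input 0, block {q0,q2,q3,q5,q6,q7,q8} splits into {q0,q2,q6,q7,q8} and {q3,q5}.
Refine {q0,q2,q6,q7,q8} on symbol 1: members go to different blocks, giving {q0,q6,q7} and {q2,q8}.
Split {q0,q6,q7} by δ(·,1) → {q0,q7} and {q6}.
No further refinement is possible. Final partition (5 blocks): {q0,q7} | {q9,q10} | {q3,q5} | {q2,q8} | {q6}.
q5 and q0 end up in different blocks, so they are distinguishable. For instance, the string '0' is accepted from only q0.

No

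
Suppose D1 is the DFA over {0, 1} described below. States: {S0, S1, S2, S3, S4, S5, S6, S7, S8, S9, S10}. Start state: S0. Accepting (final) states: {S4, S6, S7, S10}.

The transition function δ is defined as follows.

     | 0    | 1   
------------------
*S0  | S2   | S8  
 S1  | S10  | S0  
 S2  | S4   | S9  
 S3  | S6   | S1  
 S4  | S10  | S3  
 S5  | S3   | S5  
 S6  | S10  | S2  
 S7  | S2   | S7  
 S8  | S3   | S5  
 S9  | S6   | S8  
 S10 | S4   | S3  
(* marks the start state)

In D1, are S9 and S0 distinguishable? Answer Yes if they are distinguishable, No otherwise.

First remove the unreachable states {S7}; 10 states remain.
Initial partition by acceptance: {S4,S6,S10} | {S0,S1,S2,S3,S5,S8,S9}.
On input 0, block {S0,S1,S2,S3,S5,S8,S9} splits into {S1,S2,S3,S9} and {S0,S5,S8}.
On input 1, block {S1,S2,S3,S9} splits into {S1,S9} and {S2,S3}.
Stable partition: {S4,S6,S10} | {S1,S9} | {S0,S5,S8} | {S2,S3} — 4 equivalence classes.
S9 and S0 end up in different blocks, so they are distinguishable. For instance, the string '0' is accepted from only S9.

Yes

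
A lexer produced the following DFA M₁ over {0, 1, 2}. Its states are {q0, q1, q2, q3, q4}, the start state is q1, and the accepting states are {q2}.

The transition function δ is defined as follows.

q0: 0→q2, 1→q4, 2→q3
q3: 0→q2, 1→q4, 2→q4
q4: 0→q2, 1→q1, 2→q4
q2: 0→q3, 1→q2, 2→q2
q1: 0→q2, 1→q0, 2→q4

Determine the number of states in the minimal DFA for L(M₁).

2

All states are reachable from the start state.
P0 = {q2} | {q0,q1,q3,q4}.
Stable partition: {q2} | {q0,q1,q3,q4} — 2 equivalence classes.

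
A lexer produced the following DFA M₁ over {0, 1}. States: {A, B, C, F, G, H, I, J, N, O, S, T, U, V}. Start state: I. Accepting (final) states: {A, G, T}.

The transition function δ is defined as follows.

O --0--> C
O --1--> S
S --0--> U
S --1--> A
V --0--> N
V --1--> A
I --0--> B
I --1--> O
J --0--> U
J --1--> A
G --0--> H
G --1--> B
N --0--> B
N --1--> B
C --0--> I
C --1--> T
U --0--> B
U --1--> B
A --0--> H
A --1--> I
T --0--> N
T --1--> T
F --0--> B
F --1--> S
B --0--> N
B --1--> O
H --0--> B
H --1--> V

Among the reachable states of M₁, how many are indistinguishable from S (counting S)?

First remove the unreachable states {F,G,J}; 11 states remain.
P0 = {A,T} | {B,C,H,I,N,O,S,U,V}.
Refine {A,T} on symbol 1: members go to different blocks, giving {A} and {T}.
On input 1, block {B,C,H,I,N,O,S,U,V} splits into {B,H,I,N,O,U} and {S,V} and {C}.
Split {B,H,I,N,O,U} by δ(·,0) → {B,H,I,N,U} and {O}.
On input 1, block {B,H,I,N,U} splits into {N,U} and {B,I} and {H}.
Split {B,I} by δ(·,0) → {I} and {B}.
No further refinement is possible. Final partition (9 blocks): {A} | {N,U} | {T} | {S,V} | {C} | {O} | {I} | {H} | {B}.
The equivalence class containing S is {S,V}, of size 2.

2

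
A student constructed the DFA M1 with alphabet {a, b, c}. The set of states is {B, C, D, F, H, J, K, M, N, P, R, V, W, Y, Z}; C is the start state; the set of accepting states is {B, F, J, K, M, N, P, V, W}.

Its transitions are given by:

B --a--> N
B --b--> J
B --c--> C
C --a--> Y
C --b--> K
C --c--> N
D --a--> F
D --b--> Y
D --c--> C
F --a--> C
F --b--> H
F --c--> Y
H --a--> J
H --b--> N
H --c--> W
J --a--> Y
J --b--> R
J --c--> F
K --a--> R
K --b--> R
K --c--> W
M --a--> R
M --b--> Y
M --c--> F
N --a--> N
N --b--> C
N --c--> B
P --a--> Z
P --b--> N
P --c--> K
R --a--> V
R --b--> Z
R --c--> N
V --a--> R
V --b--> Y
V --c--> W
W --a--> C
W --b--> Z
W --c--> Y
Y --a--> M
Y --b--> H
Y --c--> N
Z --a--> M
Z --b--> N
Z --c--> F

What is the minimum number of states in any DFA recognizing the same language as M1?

7

States {D,P} cannot be reached from the start state, so discard them.
Initial partition by acceptance: {B,F,J,K,M,N,V,W} | {C,H,R,Y,Z}.
Split {B,F,J,K,M,N,V,W} by δ(·,a) → {F,J,K,M,V,W} and {B,N}.
Split {F,J,K,M,V,W} by δ(·,c) → {J,K,M,V} and {F,W}.
On input a, block {C,H,R,Y,Z} splits into {H,R,Y,Z} and {C}.
On input b, block {H,R,Y,Z} splits into {R,Y} and {H,Z}.
Split {B,N} by δ(·,b) → {B} and {N}.
The partition is now stable with 7 blocks: {J,K,M,V} | {R,Y} | {B} | {F,W} | {C} | {H,Z} | {N}.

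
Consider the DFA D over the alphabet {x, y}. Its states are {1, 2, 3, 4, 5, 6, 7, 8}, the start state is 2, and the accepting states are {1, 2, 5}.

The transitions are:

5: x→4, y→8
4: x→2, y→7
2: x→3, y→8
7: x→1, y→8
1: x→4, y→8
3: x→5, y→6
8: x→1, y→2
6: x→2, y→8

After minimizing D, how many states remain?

P0 = {1,2,5} | {3,4,6,7,8}.
Split {3,4,6,7,8} by δ(·,y) → {3,4,6,7} and {8}.
On input y, block {3,4,6,7} splits into {3,4} and {6,7}.
The partition is now stable with 4 blocks: {1,2,5} | {3,4} | {8} | {6,7}.

4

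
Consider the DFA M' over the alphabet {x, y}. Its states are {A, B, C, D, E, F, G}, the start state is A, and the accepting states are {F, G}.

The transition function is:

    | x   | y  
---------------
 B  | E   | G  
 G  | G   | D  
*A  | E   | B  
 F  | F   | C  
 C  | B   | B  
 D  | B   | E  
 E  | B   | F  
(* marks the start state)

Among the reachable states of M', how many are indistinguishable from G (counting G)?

2

Every state is reachable, so we keep all 7.
Start with accepting vs non-accepting: {F,G} | {A,B,C,D,E}.
Split {A,B,C,D,E} by δ(·,y) → {A,C,D} and {B,E}.
The partition is now stable with 3 blocks: {F,G} | {A,C,D} | {B,E}.
State G belongs to the block {F,G}, which has 2 states.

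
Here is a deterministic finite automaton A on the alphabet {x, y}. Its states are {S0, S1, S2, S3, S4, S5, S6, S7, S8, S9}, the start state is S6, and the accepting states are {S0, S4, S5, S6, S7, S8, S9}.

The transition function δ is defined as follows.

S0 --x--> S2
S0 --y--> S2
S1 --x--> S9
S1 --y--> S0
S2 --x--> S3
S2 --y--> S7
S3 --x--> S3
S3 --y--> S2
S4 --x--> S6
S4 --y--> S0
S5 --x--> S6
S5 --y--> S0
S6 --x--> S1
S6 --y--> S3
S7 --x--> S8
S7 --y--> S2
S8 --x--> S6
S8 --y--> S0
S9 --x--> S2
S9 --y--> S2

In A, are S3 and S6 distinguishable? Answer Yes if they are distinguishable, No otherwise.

Yes

First remove the unreachable states {S4,S5}; 8 states remain.
P0 = {S0,S6,S7,S8,S9} | {S1,S2,S3}.
Split {S0,S6,S7,S8,S9} by δ(·,x) → {S0,S6,S9} and {S7,S8}.
Split {S1,S2,S3} by δ(·,x) → {S2,S3} and {S1}.
Split {S0,S6,S9} by δ(·,x) → {S0,S9} and {S6}.
Split {S2,S3} by δ(·,y) → {S2} and {S3}.
On input x, block {S7,S8} splits into {S7} and {S8}.
The partition is now stable with 7 blocks: {S0,S9} | {S2} | {S7} | {S1} | {S6} | {S3} | {S8}.
S3 and S6 end up in different blocks, so they are distinguishable. For instance, the string 'ε' is accepted from only S6.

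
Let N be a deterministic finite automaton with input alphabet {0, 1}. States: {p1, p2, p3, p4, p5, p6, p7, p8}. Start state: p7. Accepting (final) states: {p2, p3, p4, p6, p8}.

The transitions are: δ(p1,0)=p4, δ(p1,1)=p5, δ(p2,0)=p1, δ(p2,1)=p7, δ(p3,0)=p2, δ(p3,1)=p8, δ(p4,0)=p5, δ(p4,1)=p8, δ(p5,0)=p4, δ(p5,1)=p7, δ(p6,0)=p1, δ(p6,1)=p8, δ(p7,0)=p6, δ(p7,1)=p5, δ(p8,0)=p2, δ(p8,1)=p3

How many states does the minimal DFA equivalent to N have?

All states are reachable from the start state.
Start with accepting vs non-accepting: {p2,p3,p4,p6,p8} | {p1,p5,p7}.
Refine {p2,p3,p4,p6,p8} on symbol 0: members go to different blocks, giving {p2,p4,p6} and {p3,p8}.
On input 1, block {p2,p4,p6} splits into {p4,p6} and {p2}.
Stable partition: {p4,p6} | {p1,p5,p7} | {p3,p8} | {p2} — 4 equivalence classes.

4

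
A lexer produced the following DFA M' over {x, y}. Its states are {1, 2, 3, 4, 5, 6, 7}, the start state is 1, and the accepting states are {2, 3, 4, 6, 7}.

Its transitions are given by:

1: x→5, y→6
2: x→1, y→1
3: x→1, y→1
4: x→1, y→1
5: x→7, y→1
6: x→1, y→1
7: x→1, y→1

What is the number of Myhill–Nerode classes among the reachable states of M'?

Reachable states from the start: {1,5,6,7}. Unreachable: {2,3,4} — drop them.
Start with accepting vs non-accepting: {6,7} | {1,5}.
Split {1,5} by δ(·,x) → {1} and {5}.
No further refinement is possible. Final partition (3 blocks): {6,7} | {1} | {5}.

3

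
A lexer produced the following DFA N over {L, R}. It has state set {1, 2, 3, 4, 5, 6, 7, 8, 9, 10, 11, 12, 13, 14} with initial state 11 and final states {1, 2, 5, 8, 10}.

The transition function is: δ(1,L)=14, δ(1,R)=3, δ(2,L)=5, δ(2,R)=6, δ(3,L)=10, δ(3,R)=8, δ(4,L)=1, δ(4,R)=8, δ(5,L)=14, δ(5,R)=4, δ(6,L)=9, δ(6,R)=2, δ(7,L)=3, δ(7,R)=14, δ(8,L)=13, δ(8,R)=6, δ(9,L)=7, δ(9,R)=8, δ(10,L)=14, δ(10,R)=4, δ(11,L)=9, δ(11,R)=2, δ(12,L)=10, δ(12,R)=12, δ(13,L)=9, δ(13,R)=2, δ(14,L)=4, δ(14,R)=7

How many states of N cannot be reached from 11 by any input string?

Starting at 11 and following transitions, the reachable set is {1, 2, 3, 4, 5, 6, 7, 8, 9, 10, 11, 13, 14}. That leaves 12 unreachable — 1 in total.

1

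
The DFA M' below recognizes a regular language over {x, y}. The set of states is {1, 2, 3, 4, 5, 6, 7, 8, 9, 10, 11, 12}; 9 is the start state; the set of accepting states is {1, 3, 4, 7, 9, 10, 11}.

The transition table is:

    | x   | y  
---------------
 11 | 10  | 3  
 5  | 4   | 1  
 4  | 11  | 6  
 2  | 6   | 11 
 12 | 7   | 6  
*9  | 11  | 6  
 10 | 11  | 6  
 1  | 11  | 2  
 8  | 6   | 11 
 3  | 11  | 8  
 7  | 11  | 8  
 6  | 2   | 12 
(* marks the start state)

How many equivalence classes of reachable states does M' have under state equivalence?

First remove the unreachable states {1,4,5}; 9 states remain.
P0 = {3,7,9,10,11} | {2,6,8,12}.
On input y, block {3,7,9,10,11} splits into {3,7,9,10} and {11}.
Split {2,6,8,12} by δ(·,x) → {2,6,8} and {12}.
Split {2,6,8} by δ(·,y) → {2,8} and {6}.
Split {3,7,9,10} by δ(·,y) → {3,7} and {9,10}.
Stable partition: {3,7} | {2,8} | {11} | {12} | {6} | {9,10} — 6 equivalence classes.

6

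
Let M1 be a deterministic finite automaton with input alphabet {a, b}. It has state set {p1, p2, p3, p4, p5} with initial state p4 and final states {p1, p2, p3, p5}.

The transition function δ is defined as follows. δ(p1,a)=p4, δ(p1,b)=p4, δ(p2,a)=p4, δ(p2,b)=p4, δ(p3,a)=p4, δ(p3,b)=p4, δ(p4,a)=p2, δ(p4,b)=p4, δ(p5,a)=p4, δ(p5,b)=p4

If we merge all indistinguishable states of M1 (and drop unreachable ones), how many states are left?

2

First remove the unreachable states {p1,p3,p5}; 2 states remain.
Start with accepting vs non-accepting: {p2} | {p4}.
The partition is now stable with 2 blocks: {p2} | {p4}.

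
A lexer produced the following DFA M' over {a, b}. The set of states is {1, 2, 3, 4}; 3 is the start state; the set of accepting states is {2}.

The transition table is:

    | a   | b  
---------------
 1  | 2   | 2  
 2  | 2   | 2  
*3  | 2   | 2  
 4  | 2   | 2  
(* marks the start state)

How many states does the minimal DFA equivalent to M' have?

States {1,4} cannot be reached from the start state, so discard them.
Initial partition by acceptance: {2} | {3}.
The partition is now stable with 2 blocks: {2} | {3}.

2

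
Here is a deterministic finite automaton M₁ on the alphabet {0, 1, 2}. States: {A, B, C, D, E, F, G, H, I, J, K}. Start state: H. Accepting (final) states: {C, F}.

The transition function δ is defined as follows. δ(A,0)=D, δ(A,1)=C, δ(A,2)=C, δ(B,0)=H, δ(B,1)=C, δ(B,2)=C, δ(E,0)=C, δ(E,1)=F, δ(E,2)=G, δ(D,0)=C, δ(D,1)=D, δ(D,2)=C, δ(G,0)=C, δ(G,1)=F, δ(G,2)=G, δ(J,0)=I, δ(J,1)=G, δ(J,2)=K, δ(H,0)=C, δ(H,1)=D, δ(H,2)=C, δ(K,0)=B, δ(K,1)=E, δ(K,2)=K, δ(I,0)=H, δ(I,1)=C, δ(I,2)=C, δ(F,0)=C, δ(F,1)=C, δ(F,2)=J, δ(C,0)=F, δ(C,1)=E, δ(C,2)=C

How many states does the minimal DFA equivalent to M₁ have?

6

States {A} cannot be reached from the start state, so discard them.
P0 = {C,F} | {B,D,E,G,H,I,J,K}.
Refine {C,F} on symbol 1: members go to different blocks, giving {C} and {F}.
On input 0, block {B,D,E,G,H,I,J,K} splits into {B,I,J,K} and {D,E,G,H}.
Refine {B,I,J,K} on symbol 0: members go to different blocks, giving {B,I} and {J,K}.
Split {D,E,G,H} by δ(·,1) → {D,H} and {E,G}.
No further refinement is possible. Final partition (6 blocks): {C} | {B,I} | {F} | {D,H} | {J,K} | {E,G}.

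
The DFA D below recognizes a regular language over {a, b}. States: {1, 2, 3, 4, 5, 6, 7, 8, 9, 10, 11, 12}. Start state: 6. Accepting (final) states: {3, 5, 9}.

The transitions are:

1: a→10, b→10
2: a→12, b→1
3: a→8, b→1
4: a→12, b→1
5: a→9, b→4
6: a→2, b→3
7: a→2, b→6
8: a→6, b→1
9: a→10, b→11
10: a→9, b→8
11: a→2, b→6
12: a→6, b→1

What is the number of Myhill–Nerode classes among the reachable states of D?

States {4,5,7} cannot be reached from the start state, so discard them.
Start with accepting vs non-accepting: {3,9} | {1,2,6,8,10,11,12}.
On input a, block {1,2,6,8,10,11,12} splits into {1,2,6,8,11,12} and {10}.
Split {3,9} by δ(·,a) → {3} and {9}.
On input a, block {1,2,6,8,11,12} splits into {2,6,8,11,12} and {1}.
On input b, block {2,6,8,11,12} splits into {2,8,12} and {6} and {11}.
Refine {2,8,12} on symbol a: members go to different blocks, giving {8,12} and {2}.
Stable partition: {3} | {8,12} | {10} | {9} | {1} | {6} | {11} | {2} — 8 equivalence classes.

8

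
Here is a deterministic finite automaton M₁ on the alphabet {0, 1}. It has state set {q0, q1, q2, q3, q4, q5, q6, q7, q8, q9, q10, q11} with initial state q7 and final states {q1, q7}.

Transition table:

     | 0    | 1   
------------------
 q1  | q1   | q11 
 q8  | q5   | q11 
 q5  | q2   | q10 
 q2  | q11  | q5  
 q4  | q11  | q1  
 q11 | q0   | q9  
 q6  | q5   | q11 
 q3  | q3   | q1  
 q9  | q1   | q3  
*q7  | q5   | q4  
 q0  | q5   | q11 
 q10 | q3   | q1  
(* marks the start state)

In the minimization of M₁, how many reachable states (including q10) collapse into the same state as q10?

2

States {q6,q8} cannot be reached from the start state, so discard them.
Initial partition by acceptance: {q1,q7} | {q0,q2,q3,q4,q5,q9,q10,q11}.
Split {q1,q7} by δ(·,0) → {q1} and {q7}.
Refine {q0,q2,q3,q4,q5,q9,q10,q11} on symbol 0: members go to different blocks, giving {q0,q2,q3,q4,q5,q10,q11} and {q9}.
On input 1, block {q0,q2,q3,q4,q5,q10,q11} splits into {q0,q2,q5} and {q3,q4,q10} and {q11}.
Refine {q0,q2,q5} on symbol 0: members go to different blocks, giving {q0,q5} and {q2}.
Split {q0,q5} by δ(·,0) → {q0} and {q5}.
Split {q3,q4,q10} by δ(·,0) → {q3,q10} and {q4}.
The partition is now stable with 9 blocks: {q1} | {q0} | {q7} | {q9} | {q3,q10} | {q11} | {q2} | {q5} | {q4}.
State q10 belongs to the block {q3,q10}, which has 2 states.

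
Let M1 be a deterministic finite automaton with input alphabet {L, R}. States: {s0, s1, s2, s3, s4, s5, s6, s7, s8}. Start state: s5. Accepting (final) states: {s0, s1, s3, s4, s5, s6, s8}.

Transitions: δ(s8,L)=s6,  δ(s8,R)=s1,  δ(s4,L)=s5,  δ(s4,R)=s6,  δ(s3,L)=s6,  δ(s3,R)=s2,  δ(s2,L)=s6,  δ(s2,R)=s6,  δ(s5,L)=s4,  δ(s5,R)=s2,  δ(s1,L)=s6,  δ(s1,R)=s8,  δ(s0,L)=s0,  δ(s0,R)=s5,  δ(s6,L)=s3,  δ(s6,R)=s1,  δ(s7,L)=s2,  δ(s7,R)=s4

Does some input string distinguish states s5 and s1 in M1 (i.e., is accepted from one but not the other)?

First remove the unreachable states {s0,s7}; 7 states remain.
Initial partition by acceptance: {s1,s3,s4,s5,s6,s8} | {s2}.
Split {s1,s3,s4,s5,s6,s8} by δ(·,R) → {s1,s4,s6,s8} and {s3,s5}.
Split {s1,s4,s6,s8} by δ(·,L) → {s1,s8} and {s4,s6}.
Split {s4,s6} by δ(·,R) → {s4} and {s6}.
Split {s3,s5} by δ(·,L) → {s3} and {s5}.
The partition is now stable with 6 blocks: {s1,s8} | {s2} | {s3} | {s4} | {s6} | {s5}.
s5 and s1 end up in different blocks, so they are distinguishable. For instance, the string 'R' is accepted from only s1.

Yes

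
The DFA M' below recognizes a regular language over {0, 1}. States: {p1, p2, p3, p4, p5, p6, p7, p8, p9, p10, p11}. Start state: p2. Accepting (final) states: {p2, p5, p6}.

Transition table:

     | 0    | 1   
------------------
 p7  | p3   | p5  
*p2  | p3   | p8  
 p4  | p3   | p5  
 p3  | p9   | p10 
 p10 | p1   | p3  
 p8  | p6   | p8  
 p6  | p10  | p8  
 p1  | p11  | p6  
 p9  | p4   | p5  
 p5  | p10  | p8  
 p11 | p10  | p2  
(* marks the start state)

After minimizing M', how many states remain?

5

Reachable states from the start: {p1,p2,p3,p4,p5,p6,p8,p9,p10,p11}. Unreachable: {p7} — drop them.
Start with accepting vs non-accepting: {p2,p5,p6} | {p1,p3,p4,p8,p9,p10,p11}.
Refine {p1,p3,p4,p8,p9,p10,p11} on symbol 0: members go to different blocks, giving {p1,p3,p4,p9,p10,p11} and {p8}.
Split {p1,p3,p4,p9,p10,p11} by δ(·,1) → {p1,p4,p9,p11} and {p3,p10}.
Split {p1,p4,p9,p11} by δ(·,0) → {p1,p9} and {p4,p11}.
Stable partition: {p2,p5,p6} | {p1,p9} | {p8} | {p3,p10} | {p4,p11} — 5 equivalence classes.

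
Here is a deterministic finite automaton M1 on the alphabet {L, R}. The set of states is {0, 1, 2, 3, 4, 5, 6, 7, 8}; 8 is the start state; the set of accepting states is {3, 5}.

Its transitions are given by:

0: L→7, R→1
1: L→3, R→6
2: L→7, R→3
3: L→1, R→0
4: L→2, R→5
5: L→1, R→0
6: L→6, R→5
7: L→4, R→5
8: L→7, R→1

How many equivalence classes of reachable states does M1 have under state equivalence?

All states are reachable from the start state.
Start with accepting vs non-accepting: {3,5} | {0,1,2,4,6,7,8}.
Refine {0,1,2,4,6,7,8} on symbol L: members go to different blocks, giving {0,2,4,6,7,8} and {1}.
Split {0,2,4,6,7,8} by δ(·,R) → {2,4,6,7} and {0,8}.
Stable partition: {3,5} | {2,4,6,7} | {1} | {0,8} — 4 equivalence classes.

4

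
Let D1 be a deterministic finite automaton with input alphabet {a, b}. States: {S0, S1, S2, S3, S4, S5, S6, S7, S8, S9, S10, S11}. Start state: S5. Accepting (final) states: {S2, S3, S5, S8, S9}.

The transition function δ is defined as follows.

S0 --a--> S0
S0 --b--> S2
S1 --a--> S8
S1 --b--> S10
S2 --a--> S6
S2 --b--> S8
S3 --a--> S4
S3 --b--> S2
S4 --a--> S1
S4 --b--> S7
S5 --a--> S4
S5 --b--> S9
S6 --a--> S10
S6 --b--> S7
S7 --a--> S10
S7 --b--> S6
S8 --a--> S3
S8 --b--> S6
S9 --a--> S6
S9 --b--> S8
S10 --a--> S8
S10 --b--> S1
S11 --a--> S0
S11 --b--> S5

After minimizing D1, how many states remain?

5

First remove the unreachable states {S0,S11}; 10 states remain.
Start with accepting vs non-accepting: {S2,S3,S5,S8,S9} | {S1,S4,S6,S7,S10}.
On input a, block {S2,S3,S5,S8,S9} splits into {S2,S3,S5,S9} and {S8}.
Split {S2,S3,S5,S9} by δ(·,b) → {S2,S9} and {S3,S5}.
Split {S1,S4,S6,S7,S10} by δ(·,a) → {S4,S6,S7} and {S1,S10}.
Stable partition: {S2,S9} | {S4,S6,S7} | {S8} | {S3,S5} | {S1,S10} — 5 equivalence classes.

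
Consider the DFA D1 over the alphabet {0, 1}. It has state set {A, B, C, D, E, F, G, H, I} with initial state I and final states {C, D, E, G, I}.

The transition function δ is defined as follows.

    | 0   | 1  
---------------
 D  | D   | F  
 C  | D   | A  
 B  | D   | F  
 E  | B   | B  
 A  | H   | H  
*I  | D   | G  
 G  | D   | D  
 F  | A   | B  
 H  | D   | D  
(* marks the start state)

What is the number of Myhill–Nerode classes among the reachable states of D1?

States {C,E} cannot be reached from the start state, so discard them.
P0 = {D,G,I} | {A,B,F,H}.
Split {D,G,I} by δ(·,1) → {G,I} and {D}.
Split {G,I} by δ(·,1) → {G} and {I}.
Refine {A,B,F,H} on symbol 0: members go to different blocks, giving {A,F} and {B,H}.
Refine {A,F} on symbol 0: members go to different blocks, giving {A} and {F}.
Split {B,H} by δ(·,1) → {B} and {H}.
Stable partition: {G} | {A} | {D} | {I} | {B} | {F} | {H} — 7 equivalence classes.

7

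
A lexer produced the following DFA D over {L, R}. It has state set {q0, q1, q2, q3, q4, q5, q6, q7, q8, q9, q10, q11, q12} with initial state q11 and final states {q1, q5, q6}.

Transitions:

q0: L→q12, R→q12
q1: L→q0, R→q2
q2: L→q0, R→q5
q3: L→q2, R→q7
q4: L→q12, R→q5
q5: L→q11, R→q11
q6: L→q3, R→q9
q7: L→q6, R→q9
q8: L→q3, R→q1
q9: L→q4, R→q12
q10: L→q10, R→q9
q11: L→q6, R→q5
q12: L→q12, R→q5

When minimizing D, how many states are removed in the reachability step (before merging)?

3

No path from q11 leads to q1, q8, q10; the other 10 states are all reachable.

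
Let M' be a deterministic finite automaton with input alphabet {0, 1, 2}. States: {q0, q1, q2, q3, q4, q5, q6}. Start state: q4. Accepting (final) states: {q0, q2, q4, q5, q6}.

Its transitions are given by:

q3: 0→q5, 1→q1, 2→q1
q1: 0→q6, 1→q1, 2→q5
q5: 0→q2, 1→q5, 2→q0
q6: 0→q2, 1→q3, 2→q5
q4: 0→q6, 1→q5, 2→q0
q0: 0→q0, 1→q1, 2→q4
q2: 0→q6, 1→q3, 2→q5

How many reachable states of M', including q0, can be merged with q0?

1

P0 = {q0,q2,q4,q5,q6} | {q1,q3}.
On input 1, block {q0,q2,q4,q5,q6} splits into {q0,q2,q6} and {q4,q5}.
Split {q1,q3} by δ(·,0) → {q1} and {q3}.
Split {q0,q2,q6} by δ(·,1) → {q2,q6} and {q0}.
No further refinement is possible. Final partition (5 blocks): {q2,q6} | {q1} | {q4,q5} | {q3} | {q0}.
State q0 belongs to the block {q0}, which has 1 states.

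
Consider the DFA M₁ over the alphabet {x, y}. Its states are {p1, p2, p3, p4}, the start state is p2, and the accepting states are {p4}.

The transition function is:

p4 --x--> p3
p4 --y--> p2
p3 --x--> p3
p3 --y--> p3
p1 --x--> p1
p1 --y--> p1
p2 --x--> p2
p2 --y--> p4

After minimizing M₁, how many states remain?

3

States {p1} cannot be reached from the start state, so discard them.
Start with accepting vs non-accepting: {p4} | {p2,p3}.
Refine {p2,p3} on symbol y: members go to different blocks, giving {p2} and {p3}.
Stable partition: {p4} | {p2} | {p3} — 3 equivalence classes.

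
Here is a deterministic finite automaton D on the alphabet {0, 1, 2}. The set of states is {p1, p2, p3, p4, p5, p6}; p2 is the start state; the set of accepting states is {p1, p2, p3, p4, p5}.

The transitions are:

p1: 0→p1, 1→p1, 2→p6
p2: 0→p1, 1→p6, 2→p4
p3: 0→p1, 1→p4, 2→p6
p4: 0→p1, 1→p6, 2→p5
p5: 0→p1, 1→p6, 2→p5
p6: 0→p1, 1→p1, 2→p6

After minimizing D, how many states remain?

3

Reachable states from the start: {p1,p2,p4,p5,p6}. Unreachable: {p3} — drop them.
P0 = {p1,p2,p4,p5} | {p6}.
Refine {p1,p2,p4,p5} on symbol 1: members go to different blocks, giving {p2,p4,p5} and {p1}.
The partition is now stable with 3 blocks: {p2,p4,p5} | {p6} | {p1}.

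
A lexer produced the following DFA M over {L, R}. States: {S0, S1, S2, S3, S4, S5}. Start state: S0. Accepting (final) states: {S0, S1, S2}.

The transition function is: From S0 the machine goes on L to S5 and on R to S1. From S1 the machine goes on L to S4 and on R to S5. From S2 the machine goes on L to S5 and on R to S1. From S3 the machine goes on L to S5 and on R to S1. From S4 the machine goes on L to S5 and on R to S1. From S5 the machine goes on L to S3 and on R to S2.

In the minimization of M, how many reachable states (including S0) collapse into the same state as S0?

2

All states are reachable from the start state.
Start with accepting vs non-accepting: {S0,S1,S2} | {S3,S4,S5}.
On input R, block {S0,S1,S2} splits into {S0,S2} and {S1}.
On input R, block {S3,S4,S5} splits into {S3,S4} and {S5}.
No further refinement is possible. Final partition (4 blocks): {S0,S2} | {S3,S4} | {S1} | {S5}.
State S0 belongs to the block {S0,S2}, which has 2 states.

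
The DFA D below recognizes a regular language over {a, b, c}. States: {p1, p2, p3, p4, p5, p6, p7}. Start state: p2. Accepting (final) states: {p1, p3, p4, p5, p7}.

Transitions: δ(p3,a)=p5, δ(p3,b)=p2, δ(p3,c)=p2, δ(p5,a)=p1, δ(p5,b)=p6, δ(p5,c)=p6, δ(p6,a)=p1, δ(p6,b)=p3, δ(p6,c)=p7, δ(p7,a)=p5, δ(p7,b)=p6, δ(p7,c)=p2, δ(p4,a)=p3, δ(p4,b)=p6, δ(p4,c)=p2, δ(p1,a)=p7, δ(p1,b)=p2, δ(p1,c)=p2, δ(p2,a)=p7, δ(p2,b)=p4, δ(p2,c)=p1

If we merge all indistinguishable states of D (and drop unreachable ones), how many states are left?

All states are reachable from the start state.
Initial partition by acceptance: {p1,p3,p4,p5,p7} | {p2,p6}.
The partition is now stable with 2 blocks: {p1,p3,p4,p5,p7} | {p2,p6}.

2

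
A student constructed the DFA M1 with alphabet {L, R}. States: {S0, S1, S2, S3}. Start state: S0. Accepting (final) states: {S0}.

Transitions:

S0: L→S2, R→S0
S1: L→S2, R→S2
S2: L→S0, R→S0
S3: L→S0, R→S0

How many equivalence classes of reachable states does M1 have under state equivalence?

2

Reachable states from the start: {S0,S2}. Unreachable: {S1,S3} — drop them.
Start with accepting vs non-accepting: {S0} | {S2}.
No further refinement is possible. Final partition (2 blocks): {S0} | {S2}.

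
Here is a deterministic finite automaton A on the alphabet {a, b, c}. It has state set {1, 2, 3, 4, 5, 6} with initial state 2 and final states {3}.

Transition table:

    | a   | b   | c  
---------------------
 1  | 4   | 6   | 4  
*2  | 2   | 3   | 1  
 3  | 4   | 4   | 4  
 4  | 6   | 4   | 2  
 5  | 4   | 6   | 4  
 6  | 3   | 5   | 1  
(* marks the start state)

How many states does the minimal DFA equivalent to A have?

5

All states are reachable from the start state.
Start with accepting vs non-accepting: {3} | {1,2,4,5,6}.
Split {1,2,4,5,6} by δ(·,a) → {1,2,4,5} and {6}.
Split {1,2,4,5} by δ(·,a) → {1,2,5} and {4}.
Split {1,2,5} by δ(·,a) → {1,5} and {2}.
Stable partition: {3} | {1,5} | {6} | {4} | {2} — 5 equivalence classes.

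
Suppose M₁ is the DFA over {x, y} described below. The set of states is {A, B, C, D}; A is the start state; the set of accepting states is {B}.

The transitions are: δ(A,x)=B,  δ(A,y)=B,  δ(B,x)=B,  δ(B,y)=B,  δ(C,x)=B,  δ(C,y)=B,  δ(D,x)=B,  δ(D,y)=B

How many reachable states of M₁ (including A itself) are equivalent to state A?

Reachable states from the start: {A,B}. Unreachable: {C,D} — drop them.
Start with accepting vs non-accepting: {B} | {A}.
Stable partition: {B} | {A} — 2 equivalence classes.
State A belongs to the block {A}, which has 1 states.

1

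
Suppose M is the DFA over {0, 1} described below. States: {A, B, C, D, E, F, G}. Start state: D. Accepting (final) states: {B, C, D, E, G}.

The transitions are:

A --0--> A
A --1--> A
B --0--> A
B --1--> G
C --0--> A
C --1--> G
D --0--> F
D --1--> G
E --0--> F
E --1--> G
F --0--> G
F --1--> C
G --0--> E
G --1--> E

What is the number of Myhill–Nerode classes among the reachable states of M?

First remove the unreachable states {B}; 6 states remain.
P0 = {C,D,E,G} | {A,F}.
Refine {C,D,E,G} on symbol 0: members go to different blocks, giving {C,D,E} and {G}.
Refine {A,F} on symbol 0: members go to different blocks, giving {A} and {F}.
Split {C,D,E} by δ(·,0) → {D,E} and {C}.
The partition is now stable with 5 blocks: {D,E} | {A} | {G} | {F} | {C}.

5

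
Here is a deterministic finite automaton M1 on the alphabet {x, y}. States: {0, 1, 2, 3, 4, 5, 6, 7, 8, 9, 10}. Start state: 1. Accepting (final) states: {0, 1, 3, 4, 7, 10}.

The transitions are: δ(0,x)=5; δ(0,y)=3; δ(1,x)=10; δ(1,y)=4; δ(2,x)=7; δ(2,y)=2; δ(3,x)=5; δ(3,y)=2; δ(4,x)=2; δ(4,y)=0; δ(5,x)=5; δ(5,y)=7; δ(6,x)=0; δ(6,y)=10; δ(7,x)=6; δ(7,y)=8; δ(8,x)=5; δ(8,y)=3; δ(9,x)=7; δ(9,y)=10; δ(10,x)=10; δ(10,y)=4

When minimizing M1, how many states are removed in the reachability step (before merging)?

1

Starting at 1 and following transitions, the reachable set is {0, 1, 2, 3, 4, 5, 6, 7, 8, 10}. That leaves 9 unreachable — 1 in total.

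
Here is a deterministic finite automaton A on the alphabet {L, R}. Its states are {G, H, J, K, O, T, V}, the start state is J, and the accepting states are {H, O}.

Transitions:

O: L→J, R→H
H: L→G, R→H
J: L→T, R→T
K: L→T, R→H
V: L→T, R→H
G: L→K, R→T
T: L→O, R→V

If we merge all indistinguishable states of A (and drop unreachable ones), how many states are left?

Every state is reachable, so we keep all 7.
P0 = {H,O} | {G,J,K,T,V}.
Split {G,J,K,T,V} by δ(·,L) → {G,J,K,V} and {T}.
On input L, block {G,J,K,V} splits into {J,K,V} and {G}.
On input L, block {H,O} splits into {H} and {O}.
Refine {J,K,V} on symbol R: members go to different blocks, giving {K,V} and {J}.
No further refinement is possible. Final partition (6 blocks): {H} | {K,V} | {T} | {G} | {O} | {J}.

6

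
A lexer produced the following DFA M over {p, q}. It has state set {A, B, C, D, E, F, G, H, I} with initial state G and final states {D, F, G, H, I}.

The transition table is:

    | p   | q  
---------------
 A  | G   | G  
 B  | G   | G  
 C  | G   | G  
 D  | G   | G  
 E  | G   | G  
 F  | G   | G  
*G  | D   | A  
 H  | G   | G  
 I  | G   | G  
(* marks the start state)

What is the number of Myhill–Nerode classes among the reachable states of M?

3

Reachable states from the start: {A,D,G}. Unreachable: {B,C,E,F,H,I} — drop them.
Start with accepting vs non-accepting: {D,G} | {A}.
Refine {D,G} on symbol q: members go to different blocks, giving {D} and {G}.
No further refinement is possible. Final partition (3 blocks): {D} | {A} | {G}.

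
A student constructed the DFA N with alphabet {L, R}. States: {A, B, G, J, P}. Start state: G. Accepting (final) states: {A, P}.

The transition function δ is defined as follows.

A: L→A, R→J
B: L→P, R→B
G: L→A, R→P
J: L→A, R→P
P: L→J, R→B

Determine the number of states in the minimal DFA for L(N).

4

Initial partition by acceptance: {A,P} | {B,G,J}.
Refine {A,P} on symbol L: members go to different blocks, giving {A} and {P}.
On input L, block {B,G,J} splits into {G,J} and {B}.
No further refinement is possible. Final partition (4 blocks): {A} | {G,J} | {P} | {B}.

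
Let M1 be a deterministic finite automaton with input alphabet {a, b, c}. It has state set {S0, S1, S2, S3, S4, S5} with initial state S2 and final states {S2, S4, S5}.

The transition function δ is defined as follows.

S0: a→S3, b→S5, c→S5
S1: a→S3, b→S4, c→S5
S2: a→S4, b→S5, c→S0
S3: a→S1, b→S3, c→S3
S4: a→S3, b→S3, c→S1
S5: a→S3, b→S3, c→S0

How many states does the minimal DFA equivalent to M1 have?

All states are reachable from the start state.
P0 = {S2,S4,S5} | {S0,S1,S3}.
On input a, block {S2,S4,S5} splits into {S4,S5} and {S2}.
Refine {S0,S1,S3} on symbol b: members go to different blocks, giving {S0,S1} and {S3}.
No further refinement is possible. Final partition (4 blocks): {S4,S5} | {S0,S1} | {S2} | {S3}.

4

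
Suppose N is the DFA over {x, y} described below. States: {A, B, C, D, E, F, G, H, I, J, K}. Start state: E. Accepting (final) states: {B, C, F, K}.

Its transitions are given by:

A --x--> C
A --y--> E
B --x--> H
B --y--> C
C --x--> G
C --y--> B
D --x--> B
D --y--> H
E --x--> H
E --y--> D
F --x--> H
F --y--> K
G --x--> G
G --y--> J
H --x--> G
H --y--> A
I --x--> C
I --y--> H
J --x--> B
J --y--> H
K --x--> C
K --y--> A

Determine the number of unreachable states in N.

3

No path from E leads to F, I, K; the other 8 states are all reachable.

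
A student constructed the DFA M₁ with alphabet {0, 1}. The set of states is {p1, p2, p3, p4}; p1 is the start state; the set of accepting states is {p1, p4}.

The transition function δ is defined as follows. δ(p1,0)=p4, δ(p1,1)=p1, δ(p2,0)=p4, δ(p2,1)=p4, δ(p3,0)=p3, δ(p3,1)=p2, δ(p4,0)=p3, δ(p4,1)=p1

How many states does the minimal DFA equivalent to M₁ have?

P0 = {p1,p4} | {p2,p3}.
On input 0, block {p1,p4} splits into {p1} and {p4}.
Refine {p2,p3} on symbol 0: members go to different blocks, giving {p2} and {p3}.
Stable partition: {p1} | {p2} | {p4} | {p3} — 4 equivalence classes.

4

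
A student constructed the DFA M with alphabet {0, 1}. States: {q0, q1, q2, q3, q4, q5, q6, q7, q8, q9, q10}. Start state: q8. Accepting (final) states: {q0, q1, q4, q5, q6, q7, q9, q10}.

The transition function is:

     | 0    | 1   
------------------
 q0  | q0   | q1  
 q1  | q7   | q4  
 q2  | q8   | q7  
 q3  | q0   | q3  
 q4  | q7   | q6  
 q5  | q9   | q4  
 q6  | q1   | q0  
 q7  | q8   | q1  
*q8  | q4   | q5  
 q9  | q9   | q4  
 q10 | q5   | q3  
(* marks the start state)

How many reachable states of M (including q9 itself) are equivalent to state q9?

2

Reachable states from the start: {q0,q1,q4,q5,q6,q7,q8,q9}. Unreachable: {q2,q3,q10} — drop them.
Initial partition by acceptance: {q0,q1,q4,q5,q6,q7,q9} | {q8}.
Split {q0,q1,q4,q5,q6,q7,q9} by δ(·,0) → {q0,q1,q4,q5,q6,q9} and {q7}.
Split {q0,q1,q4,q5,q6,q9} by δ(·,0) → {q0,q5,q6,q9} and {q1,q4}.
Refine {q0,q5,q6,q9} on symbol 0: members go to different blocks, giving {q0,q5,q9} and {q6}.
Refine {q1,q4} on symbol 1: members go to different blocks, giving {q1} and {q4}.
Split {q0,q5,q9} by δ(·,1) → {q5,q9} and {q0}.
The partition is now stable with 7 blocks: {q5,q9} | {q8} | {q7} | {q1} | {q6} | {q4} | {q0}.
The equivalence class containing q9 is {q5,q9}, of size 2.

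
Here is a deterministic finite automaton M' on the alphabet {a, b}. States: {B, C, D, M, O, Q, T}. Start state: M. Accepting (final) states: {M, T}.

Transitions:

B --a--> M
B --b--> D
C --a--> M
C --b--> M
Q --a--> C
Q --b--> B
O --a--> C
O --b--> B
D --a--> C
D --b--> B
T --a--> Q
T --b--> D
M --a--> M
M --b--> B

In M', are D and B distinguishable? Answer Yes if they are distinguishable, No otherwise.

Yes

Reachable states from the start: {B,C,D,M}. Unreachable: {O,Q,T} — drop them.
Start with accepting vs non-accepting: {M} | {B,C,D}.
Refine {B,C,D} on symbol a: members go to different blocks, giving {B,C} and {D}.
On input b, block {B,C} splits into {C} and {B}.
No further refinement is possible. Final partition (4 blocks): {M} | {C} | {D} | {B}.
D and B end up in different blocks, so they are distinguishable. For instance, the string 'a' is accepted from only B.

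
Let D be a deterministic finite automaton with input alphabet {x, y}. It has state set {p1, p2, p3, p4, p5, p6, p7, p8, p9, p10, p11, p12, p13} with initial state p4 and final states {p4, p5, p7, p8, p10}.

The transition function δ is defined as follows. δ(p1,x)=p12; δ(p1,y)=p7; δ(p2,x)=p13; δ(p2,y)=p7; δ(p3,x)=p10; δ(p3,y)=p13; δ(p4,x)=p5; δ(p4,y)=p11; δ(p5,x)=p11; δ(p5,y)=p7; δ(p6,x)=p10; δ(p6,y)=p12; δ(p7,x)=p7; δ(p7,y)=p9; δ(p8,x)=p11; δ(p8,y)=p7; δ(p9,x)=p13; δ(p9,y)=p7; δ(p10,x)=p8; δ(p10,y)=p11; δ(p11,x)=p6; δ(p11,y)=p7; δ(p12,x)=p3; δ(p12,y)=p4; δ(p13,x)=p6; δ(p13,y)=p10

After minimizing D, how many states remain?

7

First remove the unreachable states {p1,p2}; 11 states remain.
Initial partition by acceptance: {p4,p5,p7,p8,p10} | {p3,p6,p9,p11,p12,p13}.
Split {p4,p5,p7,p8,p10} by δ(·,x) → {p4,p7,p10} and {p5,p8}.
Split {p4,p7,p10} by δ(·,x) → {p4,p10} and {p7}.
On input x, block {p3,p6,p9,p11,p12,p13} splits into {p9,p11,p12,p13} and {p3,p6}.
On input x, block {p9,p11,p12,p13} splits into {p11,p12,p13} and {p9}.
Split {p11,p12,p13} by δ(·,y) → {p12,p13} and {p11}.
The partition is now stable with 7 blocks: {p4,p10} | {p12,p13} | {p5,p8} | {p7} | {p3,p6} | {p9} | {p11}.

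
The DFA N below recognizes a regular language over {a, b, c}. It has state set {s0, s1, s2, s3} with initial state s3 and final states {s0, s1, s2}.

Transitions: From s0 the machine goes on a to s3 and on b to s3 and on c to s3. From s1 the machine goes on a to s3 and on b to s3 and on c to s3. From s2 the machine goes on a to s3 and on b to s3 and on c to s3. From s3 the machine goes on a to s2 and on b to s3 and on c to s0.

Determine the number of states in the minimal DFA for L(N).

2

First remove the unreachable states {s1}; 3 states remain.
P0 = {s0,s2} | {s3}.
The partition is now stable with 2 blocks: {s0,s2} | {s3}.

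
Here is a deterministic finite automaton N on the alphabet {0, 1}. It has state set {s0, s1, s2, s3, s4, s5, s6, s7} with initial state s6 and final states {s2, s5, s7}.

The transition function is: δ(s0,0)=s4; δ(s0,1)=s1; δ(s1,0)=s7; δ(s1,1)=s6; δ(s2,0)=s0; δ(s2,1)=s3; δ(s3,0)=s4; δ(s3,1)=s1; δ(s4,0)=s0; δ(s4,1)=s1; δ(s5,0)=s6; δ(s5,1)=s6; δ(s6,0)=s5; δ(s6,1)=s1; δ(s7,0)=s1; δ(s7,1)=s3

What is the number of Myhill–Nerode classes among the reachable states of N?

States {s2} cannot be reached from the start state, so discard them.
Initial partition by acceptance: {s5,s7} | {s0,s1,s3,s4,s6}.
Split {s0,s1,s3,s4,s6} by δ(·,0) → {s0,s3,s4} and {s1,s6}.
On input 1, block {s5,s7} splits into {s5} and {s7}.
On input 0, block {s1,s6} splits into {s1} and {s6}.
No further refinement is possible. Final partition (5 blocks): {s5} | {s0,s3,s4} | {s1} | {s7} | {s6}.

5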